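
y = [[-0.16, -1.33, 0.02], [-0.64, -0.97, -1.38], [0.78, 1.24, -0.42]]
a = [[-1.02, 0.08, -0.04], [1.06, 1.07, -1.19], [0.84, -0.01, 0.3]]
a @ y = [[0.08, 1.23, -0.11],  [-1.78, -3.92, -0.96],  [0.11, -0.74, -0.1]]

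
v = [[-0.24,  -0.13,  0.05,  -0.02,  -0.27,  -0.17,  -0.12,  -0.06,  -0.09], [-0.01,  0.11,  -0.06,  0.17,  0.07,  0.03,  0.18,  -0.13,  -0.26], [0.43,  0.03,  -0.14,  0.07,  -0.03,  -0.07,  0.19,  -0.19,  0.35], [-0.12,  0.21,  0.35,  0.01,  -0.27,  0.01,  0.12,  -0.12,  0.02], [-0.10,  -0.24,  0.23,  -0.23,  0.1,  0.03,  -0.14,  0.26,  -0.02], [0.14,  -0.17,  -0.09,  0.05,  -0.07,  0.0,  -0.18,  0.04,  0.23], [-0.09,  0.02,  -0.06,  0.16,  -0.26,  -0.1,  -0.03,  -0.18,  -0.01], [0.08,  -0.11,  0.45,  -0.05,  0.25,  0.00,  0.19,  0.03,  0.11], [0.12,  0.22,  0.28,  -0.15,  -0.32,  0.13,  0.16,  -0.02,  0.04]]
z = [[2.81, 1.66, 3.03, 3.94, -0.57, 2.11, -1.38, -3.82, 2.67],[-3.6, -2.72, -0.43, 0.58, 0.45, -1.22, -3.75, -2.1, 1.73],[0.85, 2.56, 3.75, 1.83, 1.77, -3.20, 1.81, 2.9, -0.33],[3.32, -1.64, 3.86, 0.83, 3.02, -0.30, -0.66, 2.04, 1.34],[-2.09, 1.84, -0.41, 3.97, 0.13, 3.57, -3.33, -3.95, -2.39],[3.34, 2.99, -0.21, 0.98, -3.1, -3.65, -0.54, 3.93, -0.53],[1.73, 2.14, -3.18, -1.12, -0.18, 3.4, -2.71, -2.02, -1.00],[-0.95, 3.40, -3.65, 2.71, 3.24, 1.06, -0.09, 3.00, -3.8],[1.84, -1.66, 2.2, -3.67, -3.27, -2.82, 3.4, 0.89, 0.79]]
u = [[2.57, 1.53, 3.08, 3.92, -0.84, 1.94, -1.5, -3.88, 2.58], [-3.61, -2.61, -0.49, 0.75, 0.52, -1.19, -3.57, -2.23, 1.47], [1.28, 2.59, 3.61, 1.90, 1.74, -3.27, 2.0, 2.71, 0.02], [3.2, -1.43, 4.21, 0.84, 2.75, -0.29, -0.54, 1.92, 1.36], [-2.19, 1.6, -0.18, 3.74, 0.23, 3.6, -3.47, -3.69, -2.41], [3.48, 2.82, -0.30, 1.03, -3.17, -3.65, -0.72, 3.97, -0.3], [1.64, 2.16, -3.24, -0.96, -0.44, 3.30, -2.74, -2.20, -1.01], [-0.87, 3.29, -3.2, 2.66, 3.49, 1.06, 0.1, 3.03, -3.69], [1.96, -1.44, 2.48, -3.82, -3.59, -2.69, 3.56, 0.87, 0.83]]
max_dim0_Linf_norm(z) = 3.97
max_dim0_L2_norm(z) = 8.75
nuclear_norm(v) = 3.56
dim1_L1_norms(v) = [1.15, 1.02, 1.5, 1.23, 1.35, 0.97, 0.91, 1.27, 1.44]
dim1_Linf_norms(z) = [3.94, 3.75, 3.75, 3.86, 3.97, 3.93, 3.4, 3.8, 3.67]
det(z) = 517090.15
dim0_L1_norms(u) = [20.8, 19.47, 20.79, 19.62, 16.77, 20.99, 18.2, 24.5, 13.67]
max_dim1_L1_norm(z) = 21.99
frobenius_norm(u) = 22.24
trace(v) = -0.12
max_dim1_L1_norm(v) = 1.5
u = v + z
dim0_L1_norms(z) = [20.53, 20.61, 20.72, 19.63, 15.73, 21.33, 17.67, 24.65, 14.58]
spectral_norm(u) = 13.60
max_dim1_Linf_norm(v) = 0.45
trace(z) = 2.23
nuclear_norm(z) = 55.81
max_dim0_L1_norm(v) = 1.71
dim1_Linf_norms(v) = [0.27, 0.26, 0.43, 0.35, 0.26, 0.23, 0.26, 0.45, 0.32]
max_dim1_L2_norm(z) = 8.3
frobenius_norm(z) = 22.33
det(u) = 367123.30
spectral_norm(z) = 13.52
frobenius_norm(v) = 1.51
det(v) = 0.00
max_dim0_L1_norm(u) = 24.5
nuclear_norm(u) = 55.36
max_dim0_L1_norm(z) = 24.65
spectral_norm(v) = 0.79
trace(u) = 2.11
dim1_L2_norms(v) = [0.45, 0.41, 0.64, 0.53, 0.52, 0.39, 0.39, 0.58, 0.56]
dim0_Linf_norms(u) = [3.61, 3.29, 4.21, 3.92, 3.59, 3.65, 3.57, 3.97, 3.69]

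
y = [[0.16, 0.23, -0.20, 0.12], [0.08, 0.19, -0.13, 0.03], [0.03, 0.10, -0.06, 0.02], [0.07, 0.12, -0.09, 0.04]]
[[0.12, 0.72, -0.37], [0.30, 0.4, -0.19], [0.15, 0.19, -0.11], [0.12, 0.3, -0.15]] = y@[[-0.93, 0.13, 0.93],[1.48, -0.21, -0.24],[-1.42, -3.06, 1.33],[-2.99, 1.13, -1.63]]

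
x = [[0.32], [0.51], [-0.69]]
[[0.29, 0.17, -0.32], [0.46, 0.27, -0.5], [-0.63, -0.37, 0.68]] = x @ [[0.91,0.53,-0.99]]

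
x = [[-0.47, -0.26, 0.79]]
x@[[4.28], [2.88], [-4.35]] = [[-6.2]]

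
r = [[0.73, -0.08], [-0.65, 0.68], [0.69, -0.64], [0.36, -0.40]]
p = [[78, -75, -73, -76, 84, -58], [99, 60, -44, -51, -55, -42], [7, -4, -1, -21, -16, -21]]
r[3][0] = 0.359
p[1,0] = 99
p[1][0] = 99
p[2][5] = -21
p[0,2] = -73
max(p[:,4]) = 84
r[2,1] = -0.635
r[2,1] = -0.635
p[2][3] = -21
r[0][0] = 0.732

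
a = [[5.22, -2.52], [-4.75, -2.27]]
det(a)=-23.819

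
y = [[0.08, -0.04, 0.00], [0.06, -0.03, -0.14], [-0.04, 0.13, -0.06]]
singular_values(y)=[0.16, 0.16, 0.05]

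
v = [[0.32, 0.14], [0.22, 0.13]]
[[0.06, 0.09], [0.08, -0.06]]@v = [[0.04, 0.02], [0.01, 0.00]]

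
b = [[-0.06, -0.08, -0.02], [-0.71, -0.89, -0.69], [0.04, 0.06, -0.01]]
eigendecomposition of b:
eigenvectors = [[0.09, 0.82, -0.61], [0.99, -0.56, -0.13], [-0.07, -0.12, 0.78]]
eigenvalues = [-0.91, -0.0, -0.05]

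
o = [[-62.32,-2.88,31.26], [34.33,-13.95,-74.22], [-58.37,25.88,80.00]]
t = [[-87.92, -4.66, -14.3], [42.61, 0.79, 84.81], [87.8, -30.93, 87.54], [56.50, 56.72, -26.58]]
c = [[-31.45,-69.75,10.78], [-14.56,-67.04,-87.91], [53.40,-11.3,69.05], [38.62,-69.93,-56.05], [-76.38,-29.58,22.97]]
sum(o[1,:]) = -53.84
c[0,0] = -31.45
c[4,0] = -76.38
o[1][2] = -74.22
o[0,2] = 31.26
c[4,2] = 22.97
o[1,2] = -74.22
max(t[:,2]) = 87.54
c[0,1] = -69.75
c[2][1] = -11.3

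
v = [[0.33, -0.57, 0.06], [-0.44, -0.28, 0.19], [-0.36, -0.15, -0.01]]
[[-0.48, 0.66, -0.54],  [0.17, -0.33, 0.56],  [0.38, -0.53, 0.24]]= v@[[-1.05, 1.49, -0.94],[0.08, -0.13, 0.58],[-1.42, 1.50, 1.60]]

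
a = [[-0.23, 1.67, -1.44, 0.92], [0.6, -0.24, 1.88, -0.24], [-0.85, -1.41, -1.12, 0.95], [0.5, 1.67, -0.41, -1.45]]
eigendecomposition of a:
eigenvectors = [[0.65+0.00j,0.65-0.00j,(0.92+0j),-0.92+0.00j],  [-0.50+0.02j,(-0.5-0.02j),(-0.11+0j),(0.23+0j)],  [0.17-0.30j,0.17+0.30j,-0.29+0.00j,(0.3+0j)],  [0.17+0.42j,(0.17-0.42j),(0.23+0j),(-0.14+0j)]]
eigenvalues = [(-1.62+1.3j), (-1.62-1.3j), (0.25+0j), (-0.05+0j)]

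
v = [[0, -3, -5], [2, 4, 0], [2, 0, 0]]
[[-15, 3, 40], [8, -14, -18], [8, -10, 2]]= v @ [[4, -5, 1], [0, -1, -5], [3, 0, -5]]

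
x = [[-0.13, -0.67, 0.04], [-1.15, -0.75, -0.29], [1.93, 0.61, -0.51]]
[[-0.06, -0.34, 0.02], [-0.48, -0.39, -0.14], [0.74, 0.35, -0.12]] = x @ [[0.39,0.02,0.04], [0.02,0.5,-0.02], [0.04,-0.02,0.36]]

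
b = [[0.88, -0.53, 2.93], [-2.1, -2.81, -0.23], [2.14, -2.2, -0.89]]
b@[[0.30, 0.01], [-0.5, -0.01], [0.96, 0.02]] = [[3.34, 0.07],[0.55, 0.0],[0.89, 0.03]]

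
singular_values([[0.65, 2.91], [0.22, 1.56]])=[3.37, 0.11]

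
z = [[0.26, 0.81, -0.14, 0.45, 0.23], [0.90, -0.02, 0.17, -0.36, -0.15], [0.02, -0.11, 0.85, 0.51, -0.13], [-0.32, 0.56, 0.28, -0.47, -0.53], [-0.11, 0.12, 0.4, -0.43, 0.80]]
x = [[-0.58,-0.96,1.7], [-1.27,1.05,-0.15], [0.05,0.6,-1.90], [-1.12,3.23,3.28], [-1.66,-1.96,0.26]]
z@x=[[-2.07, 1.52, 2.12], [0.16, -1.65, -0.01], [-0.18, 2.28, 0.07], [0.89, 0.58, -2.84], [-0.91, -2.49, -2.17]]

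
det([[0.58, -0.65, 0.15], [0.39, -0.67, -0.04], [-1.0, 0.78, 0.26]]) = -0.098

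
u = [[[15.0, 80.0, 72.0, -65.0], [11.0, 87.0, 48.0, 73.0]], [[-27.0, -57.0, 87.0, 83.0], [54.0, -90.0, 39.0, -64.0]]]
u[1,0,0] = -27.0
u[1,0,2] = 87.0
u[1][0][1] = -57.0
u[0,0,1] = 80.0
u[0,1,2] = 48.0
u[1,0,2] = 87.0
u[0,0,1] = 80.0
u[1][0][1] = -57.0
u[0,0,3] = -65.0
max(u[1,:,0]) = 54.0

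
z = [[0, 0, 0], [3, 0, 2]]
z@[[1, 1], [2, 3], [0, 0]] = [[0, 0], [3, 3]]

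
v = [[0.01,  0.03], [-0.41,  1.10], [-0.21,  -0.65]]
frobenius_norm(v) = 1.36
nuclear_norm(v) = 1.69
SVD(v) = [[-0.02,0.04], [-0.89,-0.45], [0.45,-0.89]] @ diag([1.3037518466651785, 0.382009322290879]) @ [[0.21, -0.98], [0.98, 0.21]]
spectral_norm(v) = 1.30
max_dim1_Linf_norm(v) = 1.1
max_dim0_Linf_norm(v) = 1.1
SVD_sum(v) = [[-0.01,0.03], [-0.24,1.14], [0.12,-0.58]] + [[0.02,0.0],[-0.17,-0.04],[-0.33,-0.07]]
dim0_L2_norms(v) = [0.46, 1.28]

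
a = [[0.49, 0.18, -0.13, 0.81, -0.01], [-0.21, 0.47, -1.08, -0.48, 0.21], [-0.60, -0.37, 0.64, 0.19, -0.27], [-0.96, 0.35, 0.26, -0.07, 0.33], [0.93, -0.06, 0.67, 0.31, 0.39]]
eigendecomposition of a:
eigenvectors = [[(-0.03-0.45j), (-0.03+0.45j), 0.15+0.00j, 0.01+0.00j, 0.16+0.00j],  [0.36+0.30j, (0.36-0.3j), 0.73+0.00j, -0.53+0.00j, 0.71+0.00j],  [0.08-0.17j, 0.08+0.17j, (-0.53+0j), (0.17+0j), (0.35+0j)],  [(0.49+0.08j), (0.49-0.08j), -0.12+0.00j, 0.16+0.00j, (-0.23+0j)],  [(-0.54+0j), (-0.54-0j), (-0.37+0j), (0.81+0j), (-0.54+0j)]]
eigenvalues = [(0.1+0.98j), (0.1-0.98j), (1.18+0j), (0.65+0j), (-0.11+0j)]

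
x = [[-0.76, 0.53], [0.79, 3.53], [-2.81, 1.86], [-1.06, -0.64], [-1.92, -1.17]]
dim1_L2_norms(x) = [0.93, 3.62, 3.37, 1.24, 2.25]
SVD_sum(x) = [[0.01, 0.51], [0.07, 3.54], [0.04, 1.80], [-0.01, -0.66], [-0.02, -1.21]] + [[-0.77, 0.02], [0.72, -0.01], [-2.85, 0.06], [-1.05, 0.02], [-1.90, 0.04]]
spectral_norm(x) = 4.24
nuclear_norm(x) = 7.97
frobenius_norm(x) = 5.65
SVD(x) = [[-0.12,0.21], [-0.84,-0.19], [-0.42,0.76], [0.16,0.28], [0.29,0.51]] @ diag([4.240475934933749, 3.729083512774652]) @ [[-0.02, -1.00], [-1.00, 0.02]]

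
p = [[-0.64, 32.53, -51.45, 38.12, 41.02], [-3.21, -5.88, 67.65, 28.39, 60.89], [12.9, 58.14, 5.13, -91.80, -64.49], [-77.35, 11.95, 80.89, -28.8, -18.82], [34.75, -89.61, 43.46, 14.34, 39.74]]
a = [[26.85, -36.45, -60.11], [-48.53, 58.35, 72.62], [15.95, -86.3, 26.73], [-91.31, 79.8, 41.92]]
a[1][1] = 58.35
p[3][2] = 80.89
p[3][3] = -28.8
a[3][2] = 41.92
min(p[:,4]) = -64.49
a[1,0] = -48.53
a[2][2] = 26.73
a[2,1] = -86.3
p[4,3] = 14.34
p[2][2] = 5.13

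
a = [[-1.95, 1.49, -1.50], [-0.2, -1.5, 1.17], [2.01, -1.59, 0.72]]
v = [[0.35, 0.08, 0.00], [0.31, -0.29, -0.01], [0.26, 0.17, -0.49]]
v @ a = [[-0.70, 0.4, -0.43], [-0.57, 0.91, -0.81], [-1.53, 0.91, -0.54]]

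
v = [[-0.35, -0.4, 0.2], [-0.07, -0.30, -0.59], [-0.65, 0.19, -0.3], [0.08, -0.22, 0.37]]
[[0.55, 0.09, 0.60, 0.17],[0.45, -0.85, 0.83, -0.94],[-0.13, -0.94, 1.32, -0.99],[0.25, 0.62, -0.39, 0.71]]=v@[[-0.14, 0.74, -1.72, 0.71], [-1.3, -0.15, -0.47, -0.23], [-0.08, 1.43, -0.97, 1.62]]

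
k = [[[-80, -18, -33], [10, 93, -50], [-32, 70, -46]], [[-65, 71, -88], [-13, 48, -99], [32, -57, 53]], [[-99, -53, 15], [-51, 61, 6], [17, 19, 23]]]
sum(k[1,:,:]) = -118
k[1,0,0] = -65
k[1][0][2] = -88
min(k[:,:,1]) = -57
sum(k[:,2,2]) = 30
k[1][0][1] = 71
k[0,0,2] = -33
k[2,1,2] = 6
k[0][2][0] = -32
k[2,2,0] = 17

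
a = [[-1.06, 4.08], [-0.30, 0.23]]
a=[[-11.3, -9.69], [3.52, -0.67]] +[[10.24, 13.77],[-3.82, 0.9]]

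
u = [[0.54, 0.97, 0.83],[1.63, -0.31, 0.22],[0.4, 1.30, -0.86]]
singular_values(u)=[1.87, 1.62, 1.09]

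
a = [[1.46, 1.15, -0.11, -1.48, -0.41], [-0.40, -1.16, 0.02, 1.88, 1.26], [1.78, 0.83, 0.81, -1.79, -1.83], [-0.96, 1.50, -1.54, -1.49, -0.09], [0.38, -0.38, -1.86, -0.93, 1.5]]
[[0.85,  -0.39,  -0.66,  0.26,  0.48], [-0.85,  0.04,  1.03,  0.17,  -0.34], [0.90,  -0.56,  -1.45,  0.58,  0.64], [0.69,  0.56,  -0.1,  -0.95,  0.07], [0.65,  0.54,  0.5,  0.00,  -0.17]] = a@[[0.14, -0.29, -0.05, 0.43, 0.25], [0.02, -0.21, 0.05, -0.24, 0.18], [-0.12, -0.22, -0.23, 0.04, -0.15], [-0.41, -0.17, 0.37, 0.08, 0.14], [0.00, -0.0, 0.3, -0.07, -0.23]]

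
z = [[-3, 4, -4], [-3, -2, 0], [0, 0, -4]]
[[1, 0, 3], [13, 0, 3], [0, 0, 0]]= z @[[-3, 0, -1], [-2, 0, 0], [0, 0, 0]]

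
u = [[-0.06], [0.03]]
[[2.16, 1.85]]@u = [[-0.07]]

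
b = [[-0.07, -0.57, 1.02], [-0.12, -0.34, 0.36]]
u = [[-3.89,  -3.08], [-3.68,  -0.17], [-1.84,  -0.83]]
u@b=[[0.64,3.26,-5.08],  [0.28,2.16,-3.81],  [0.23,1.33,-2.18]]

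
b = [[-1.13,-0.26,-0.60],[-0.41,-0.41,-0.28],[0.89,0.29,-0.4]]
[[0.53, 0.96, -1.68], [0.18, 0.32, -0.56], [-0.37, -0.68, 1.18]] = b@[[-0.46, -0.83, 1.45], [0.06, 0.10, -0.18], [-0.05, -0.08, 0.14]]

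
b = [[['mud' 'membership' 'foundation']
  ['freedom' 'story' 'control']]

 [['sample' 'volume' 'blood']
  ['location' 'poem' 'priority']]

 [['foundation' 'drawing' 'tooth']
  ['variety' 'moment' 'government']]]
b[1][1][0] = 'location'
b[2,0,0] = 'foundation'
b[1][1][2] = 'priority'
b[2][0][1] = 'drawing'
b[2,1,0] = 'variety'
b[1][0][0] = 'sample'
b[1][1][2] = 'priority'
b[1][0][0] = 'sample'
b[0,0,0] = 'mud'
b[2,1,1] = 'moment'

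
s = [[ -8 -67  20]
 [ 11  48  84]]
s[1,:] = [11, 48, 84]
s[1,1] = 48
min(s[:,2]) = 20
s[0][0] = -8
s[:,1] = [-67, 48]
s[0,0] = -8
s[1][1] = 48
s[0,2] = 20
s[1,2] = 84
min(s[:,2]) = 20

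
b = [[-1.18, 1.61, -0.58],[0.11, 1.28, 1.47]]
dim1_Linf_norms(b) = [1.61, 1.47]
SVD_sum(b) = [[-0.67, 1.61, 0.36], [-0.53, 1.28, 0.28]] + [[-0.51, -0.0, -0.94], [0.64, 0.0, 1.19]]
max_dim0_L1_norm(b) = 2.89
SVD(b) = [[-0.78, -0.62], [-0.62, 0.78]] @ diag([2.2746936672298057, 1.7199036950552258]) @ [[0.38,-0.9,-0.20], [0.48,0.00,0.88]]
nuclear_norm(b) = 3.99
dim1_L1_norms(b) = [3.37, 2.86]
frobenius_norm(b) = 2.85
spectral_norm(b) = 2.27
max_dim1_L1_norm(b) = 3.37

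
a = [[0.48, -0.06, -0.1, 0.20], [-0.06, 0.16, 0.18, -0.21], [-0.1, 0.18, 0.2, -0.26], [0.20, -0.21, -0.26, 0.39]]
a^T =[[0.48, -0.06, -0.1, 0.2], [-0.06, 0.16, 0.18, -0.21], [-0.10, 0.18, 0.2, -0.26], [0.2, -0.21, -0.26, 0.39]]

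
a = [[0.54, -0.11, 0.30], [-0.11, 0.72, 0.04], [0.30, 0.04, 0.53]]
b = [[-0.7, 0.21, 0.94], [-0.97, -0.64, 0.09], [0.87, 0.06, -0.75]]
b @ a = [[-0.12, 0.27, 0.3], [-0.43, -0.35, -0.27], [0.24, -0.08, -0.13]]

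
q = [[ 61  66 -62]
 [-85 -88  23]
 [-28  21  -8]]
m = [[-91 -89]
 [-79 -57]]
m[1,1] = -57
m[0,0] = -91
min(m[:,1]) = -89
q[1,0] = -85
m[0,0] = -91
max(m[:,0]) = -79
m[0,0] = -91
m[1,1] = -57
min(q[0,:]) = -62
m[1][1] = -57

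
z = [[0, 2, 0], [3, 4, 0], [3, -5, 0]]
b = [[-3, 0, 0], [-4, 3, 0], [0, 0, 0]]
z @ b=[[-8, 6, 0], [-25, 12, 0], [11, -15, 0]]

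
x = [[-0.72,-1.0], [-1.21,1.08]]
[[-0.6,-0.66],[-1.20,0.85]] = x@[[0.93, -0.07], [-0.07, 0.71]]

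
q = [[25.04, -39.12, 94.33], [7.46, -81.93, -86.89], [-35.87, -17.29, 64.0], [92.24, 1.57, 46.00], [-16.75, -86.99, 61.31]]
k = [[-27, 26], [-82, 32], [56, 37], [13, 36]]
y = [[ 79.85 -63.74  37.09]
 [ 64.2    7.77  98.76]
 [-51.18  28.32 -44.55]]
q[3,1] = 1.57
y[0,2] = 37.09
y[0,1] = -63.74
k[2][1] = 37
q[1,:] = [7.46, -81.93, -86.89]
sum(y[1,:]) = 170.73000000000002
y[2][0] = -51.18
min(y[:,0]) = -51.18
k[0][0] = -27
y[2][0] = -51.18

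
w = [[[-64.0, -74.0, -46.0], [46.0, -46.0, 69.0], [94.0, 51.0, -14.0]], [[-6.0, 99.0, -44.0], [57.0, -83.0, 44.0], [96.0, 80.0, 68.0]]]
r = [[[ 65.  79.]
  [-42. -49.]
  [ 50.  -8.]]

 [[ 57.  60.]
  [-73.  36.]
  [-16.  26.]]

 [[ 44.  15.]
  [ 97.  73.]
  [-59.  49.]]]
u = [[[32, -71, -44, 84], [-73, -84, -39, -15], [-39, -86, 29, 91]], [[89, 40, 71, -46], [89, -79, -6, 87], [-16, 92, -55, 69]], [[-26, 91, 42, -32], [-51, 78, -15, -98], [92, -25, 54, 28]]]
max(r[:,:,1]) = 79.0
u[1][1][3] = 87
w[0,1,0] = 46.0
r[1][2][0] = -16.0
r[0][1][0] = -42.0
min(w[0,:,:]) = -74.0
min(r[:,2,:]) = -59.0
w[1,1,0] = 57.0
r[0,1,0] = -42.0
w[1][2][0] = 96.0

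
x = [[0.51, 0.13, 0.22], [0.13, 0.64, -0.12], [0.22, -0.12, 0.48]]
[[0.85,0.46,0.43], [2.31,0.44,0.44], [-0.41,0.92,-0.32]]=x @ [[1.04,-0.46,1.31], [3.31,1.24,0.2], [-0.51,2.44,-1.22]]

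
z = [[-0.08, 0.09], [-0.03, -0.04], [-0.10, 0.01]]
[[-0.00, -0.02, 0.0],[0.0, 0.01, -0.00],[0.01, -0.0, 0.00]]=z@[[-0.06, 0.01, 0.0],[-0.08, -0.18, 0.01]]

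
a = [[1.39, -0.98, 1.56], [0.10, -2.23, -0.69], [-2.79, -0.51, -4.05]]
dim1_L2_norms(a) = [2.31, 2.34, 4.94]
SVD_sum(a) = [[1.14,0.14,1.64], [-0.38,-0.05,-0.54], [-2.83,-0.35,-4.04]] + [[0.25, -1.12, -0.08], [0.48, -2.18, -0.15], [0.04, -0.16, -0.01]] + [[-0.00, -0.00, 0.00], [0.00, 0.00, -0.00], [-0.00, -0.0, 0.00]]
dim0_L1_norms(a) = [4.28, 3.72, 6.3]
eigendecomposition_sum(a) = [[0.34,0.45,0.64], [-0.78,-1.03,-1.46], [-1.61,-2.12,-3.02]] + [[-0.00, 0.00, -0.0], [-0.0, 0.0, -0.00], [0.00, -0.0, 0.0]] + [[1.05, -1.43, 0.92], [0.88, -1.20, 0.77], [-1.18, 1.61, -1.03]]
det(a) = -0.00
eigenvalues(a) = [-3.7, -0.0, -1.19]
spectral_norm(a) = 5.37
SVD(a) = [[-0.37, -0.46, 0.81], [0.12, -0.89, -0.44], [0.92, -0.07, 0.39]] @ diag([5.372454758547173, 2.5235946125237434, 0.00031465054806248567]) @ [[-0.57, -0.07, -0.82],[-0.21, 0.97, 0.07],[-0.79, -0.21, 0.57]]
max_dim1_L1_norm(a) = 7.35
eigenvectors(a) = [[0.19, 0.79, 0.58], [-0.43, 0.21, 0.49], [-0.88, -0.57, -0.65]]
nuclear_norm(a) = 7.90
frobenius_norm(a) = 5.94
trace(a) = -4.89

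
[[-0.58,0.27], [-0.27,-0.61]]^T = [[-0.58, -0.27], [0.27, -0.61]]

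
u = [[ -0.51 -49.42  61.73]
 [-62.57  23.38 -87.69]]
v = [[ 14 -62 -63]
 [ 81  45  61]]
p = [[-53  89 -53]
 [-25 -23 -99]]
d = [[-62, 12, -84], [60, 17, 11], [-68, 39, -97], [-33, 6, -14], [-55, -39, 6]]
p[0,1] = 89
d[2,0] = -68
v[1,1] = 45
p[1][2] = -99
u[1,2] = -87.69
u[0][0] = -0.51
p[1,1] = -23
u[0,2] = 61.73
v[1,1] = 45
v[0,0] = 14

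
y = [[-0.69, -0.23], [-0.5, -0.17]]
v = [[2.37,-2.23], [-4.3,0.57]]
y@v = [[-0.65, 1.41],[-0.45, 1.02]]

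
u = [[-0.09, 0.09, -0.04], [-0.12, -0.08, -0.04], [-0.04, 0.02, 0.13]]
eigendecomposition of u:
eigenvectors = [[0.05-0.64j, (0.05+0.64j), (-0.2+0j)], [(0.76+0j), 0.76-0.00j, (-0.07+0j)], [(-0-0.12j), -0.00+0.12j, (0.98+0j)]]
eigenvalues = [(-0.09+0.11j), (-0.09-0.11j), (0.14+0j)]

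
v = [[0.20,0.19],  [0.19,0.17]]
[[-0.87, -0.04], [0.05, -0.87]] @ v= [[-0.18,-0.17], [-0.16,-0.14]]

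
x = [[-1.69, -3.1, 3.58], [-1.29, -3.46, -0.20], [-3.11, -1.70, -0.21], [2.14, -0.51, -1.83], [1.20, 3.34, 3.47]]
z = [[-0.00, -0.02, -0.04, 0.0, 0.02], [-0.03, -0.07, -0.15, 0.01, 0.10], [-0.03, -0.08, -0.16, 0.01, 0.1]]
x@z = [[-0.01, -0.04, -0.04, 0.0, 0.01], [0.11, 0.28, 0.60, -0.04, -0.39], [0.06, 0.20, 0.41, -0.02, -0.25], [0.07, 0.14, 0.28, -0.02, -0.19], [-0.2, -0.54, -1.10, 0.07, 0.70]]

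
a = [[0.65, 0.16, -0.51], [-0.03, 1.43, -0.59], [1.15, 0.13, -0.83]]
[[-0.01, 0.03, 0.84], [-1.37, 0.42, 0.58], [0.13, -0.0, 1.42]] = a @ [[0.18, -0.58, 0.80], [-0.98, -0.05, 0.18], [-0.06, -0.81, -0.58]]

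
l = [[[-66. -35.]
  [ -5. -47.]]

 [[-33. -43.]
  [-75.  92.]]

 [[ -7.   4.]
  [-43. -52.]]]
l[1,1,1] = 92.0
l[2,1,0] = -43.0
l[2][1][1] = -52.0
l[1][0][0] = -33.0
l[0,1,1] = -47.0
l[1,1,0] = -75.0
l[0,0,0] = -66.0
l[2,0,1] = 4.0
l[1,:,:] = [[-33.0, -43.0], [-75.0, 92.0]]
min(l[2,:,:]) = -52.0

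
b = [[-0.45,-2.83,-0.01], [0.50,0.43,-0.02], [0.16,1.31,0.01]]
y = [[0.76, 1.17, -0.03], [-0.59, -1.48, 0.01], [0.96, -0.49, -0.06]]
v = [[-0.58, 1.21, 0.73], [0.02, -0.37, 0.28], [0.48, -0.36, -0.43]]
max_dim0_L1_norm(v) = 1.94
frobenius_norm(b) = 3.22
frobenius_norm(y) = 2.38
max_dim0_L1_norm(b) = 4.57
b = v @ y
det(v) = 0.15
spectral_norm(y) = 2.11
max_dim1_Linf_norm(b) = 2.83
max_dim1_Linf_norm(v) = 1.21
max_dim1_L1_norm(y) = 2.08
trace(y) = -0.78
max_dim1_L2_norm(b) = 2.87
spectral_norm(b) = 3.19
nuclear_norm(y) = 3.21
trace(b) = -0.01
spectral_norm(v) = 1.68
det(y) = -0.01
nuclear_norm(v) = 2.35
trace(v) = -1.38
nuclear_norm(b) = 3.62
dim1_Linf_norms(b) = [2.83, 0.5, 1.31]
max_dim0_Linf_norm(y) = 1.48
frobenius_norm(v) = 1.76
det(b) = 0.00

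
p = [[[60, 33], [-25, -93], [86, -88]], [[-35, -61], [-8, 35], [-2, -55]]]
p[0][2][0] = 86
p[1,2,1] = -55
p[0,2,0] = 86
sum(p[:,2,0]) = 84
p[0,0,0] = 60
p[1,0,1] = -61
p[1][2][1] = -55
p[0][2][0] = 86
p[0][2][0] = 86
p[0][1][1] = -93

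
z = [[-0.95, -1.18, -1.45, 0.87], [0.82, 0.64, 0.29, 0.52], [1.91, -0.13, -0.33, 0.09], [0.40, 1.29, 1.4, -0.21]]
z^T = [[-0.95, 0.82, 1.91, 0.40], [-1.18, 0.64, -0.13, 1.29], [-1.45, 0.29, -0.33, 1.40], [0.87, 0.52, 0.09, -0.21]]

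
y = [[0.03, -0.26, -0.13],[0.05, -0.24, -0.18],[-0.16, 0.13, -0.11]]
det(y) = -0.003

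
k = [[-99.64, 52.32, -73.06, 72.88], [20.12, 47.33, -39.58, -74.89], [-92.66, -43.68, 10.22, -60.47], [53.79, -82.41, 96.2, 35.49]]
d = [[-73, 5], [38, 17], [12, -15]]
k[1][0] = 20.12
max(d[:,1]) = 17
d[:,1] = [5, 17, -15]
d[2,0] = 12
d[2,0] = 12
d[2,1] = -15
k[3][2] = 96.2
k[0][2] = -73.06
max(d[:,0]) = 38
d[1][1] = 17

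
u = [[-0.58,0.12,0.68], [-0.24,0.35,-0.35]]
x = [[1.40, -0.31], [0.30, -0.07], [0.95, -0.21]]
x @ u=[[-0.74, 0.06, 1.06], [-0.16, 0.01, 0.23], [-0.50, 0.04, 0.72]]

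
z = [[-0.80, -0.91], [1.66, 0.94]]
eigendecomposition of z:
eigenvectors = [[(0.42-0.42j), (0.42+0.42j)], [-0.80+0.00j, (-0.8-0j)]]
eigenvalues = [(0.07+0.87j), (0.07-0.87j)]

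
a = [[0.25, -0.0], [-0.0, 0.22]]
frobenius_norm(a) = 0.33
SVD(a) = [[1.00, 0.00], [0.0, 1.0]] @ diag([0.25, 0.22]) @ [[1.00,0.00], [0.00,1.0]]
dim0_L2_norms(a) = [0.25, 0.22]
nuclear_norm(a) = 0.47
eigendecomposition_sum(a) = [[0.25, 0.00], [0.00, 0.00]] + [[0.00, 0.0], [0.0, 0.22]]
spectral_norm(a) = 0.25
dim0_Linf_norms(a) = [0.25, 0.22]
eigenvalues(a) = [0.25, 0.22]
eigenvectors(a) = [[1.0,0.00], [0.00,1.0]]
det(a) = 0.06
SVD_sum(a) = [[0.25, 0.0],[0.00, 0.0]] + [[0.0, 0.0], [0.0, 0.22]]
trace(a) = 0.47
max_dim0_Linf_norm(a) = 0.25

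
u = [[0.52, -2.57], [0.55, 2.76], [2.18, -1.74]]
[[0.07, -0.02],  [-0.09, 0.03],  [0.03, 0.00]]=u@[[-0.01, 0.01],[-0.03, 0.01]]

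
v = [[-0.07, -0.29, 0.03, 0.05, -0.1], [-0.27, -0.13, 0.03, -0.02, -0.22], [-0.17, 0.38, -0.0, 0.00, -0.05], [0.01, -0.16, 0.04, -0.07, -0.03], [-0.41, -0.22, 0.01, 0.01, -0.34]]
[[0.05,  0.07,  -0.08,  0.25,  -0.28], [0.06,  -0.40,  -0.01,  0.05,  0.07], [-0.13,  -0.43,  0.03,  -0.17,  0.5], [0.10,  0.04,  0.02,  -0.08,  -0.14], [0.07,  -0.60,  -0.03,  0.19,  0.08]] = v@[[0.05,0.5,-0.37,-0.56,-0.72], [-0.33,-0.68,-0.01,-0.61,0.99], [-0.35,1.03,-0.49,-0.33,-0.55], [-0.83,0.89,-0.79,2.04,-0.63], [-0.09,1.66,0.5,0.57,-0.04]]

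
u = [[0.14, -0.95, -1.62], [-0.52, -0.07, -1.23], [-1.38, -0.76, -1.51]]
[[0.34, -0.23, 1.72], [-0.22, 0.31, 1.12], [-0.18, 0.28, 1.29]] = u @ [[0.29, -0.29, 0.20], [-0.45, 0.47, -0.09], [0.08, -0.16, -0.99]]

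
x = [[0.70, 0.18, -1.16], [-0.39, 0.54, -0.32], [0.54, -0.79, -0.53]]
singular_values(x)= [1.57, 1.04, 0.29]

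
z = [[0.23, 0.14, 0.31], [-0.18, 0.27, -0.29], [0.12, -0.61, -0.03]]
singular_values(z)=[0.7, 0.5, 0.07]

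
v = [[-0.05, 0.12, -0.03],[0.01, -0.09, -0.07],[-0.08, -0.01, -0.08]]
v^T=[[-0.05, 0.01, -0.08], [0.12, -0.09, -0.01], [-0.03, -0.07, -0.08]]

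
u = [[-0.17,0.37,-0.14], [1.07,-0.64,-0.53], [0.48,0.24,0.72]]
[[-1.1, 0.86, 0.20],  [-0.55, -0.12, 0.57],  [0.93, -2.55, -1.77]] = u @[[-0.66, -1.19, -0.67], [-2.33, 0.65, -0.47], [2.51, -2.96, -1.86]]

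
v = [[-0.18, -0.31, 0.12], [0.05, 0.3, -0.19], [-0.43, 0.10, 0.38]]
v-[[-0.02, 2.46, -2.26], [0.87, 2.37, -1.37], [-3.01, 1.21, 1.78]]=[[-0.16,-2.77,2.38],[-0.82,-2.07,1.18],[2.58,-1.11,-1.4]]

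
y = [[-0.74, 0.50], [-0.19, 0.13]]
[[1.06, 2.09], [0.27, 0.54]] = y @ [[-0.60, -3.59], [1.23, -1.13]]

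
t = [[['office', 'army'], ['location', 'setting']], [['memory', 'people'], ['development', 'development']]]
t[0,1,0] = 'location'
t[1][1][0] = 'development'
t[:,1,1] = ['setting', 'development']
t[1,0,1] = 'people'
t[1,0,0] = 'memory'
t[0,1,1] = 'setting'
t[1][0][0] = 'memory'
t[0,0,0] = 'office'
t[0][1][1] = 'setting'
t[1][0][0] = 'memory'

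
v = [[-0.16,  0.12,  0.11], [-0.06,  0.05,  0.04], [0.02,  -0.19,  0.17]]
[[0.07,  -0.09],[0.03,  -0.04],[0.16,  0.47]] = v@[[0.85, 1.01], [0.49, -0.92], [1.36, 1.64]]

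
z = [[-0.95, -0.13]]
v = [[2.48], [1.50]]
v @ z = [[-2.36, -0.32],[-1.42, -0.20]]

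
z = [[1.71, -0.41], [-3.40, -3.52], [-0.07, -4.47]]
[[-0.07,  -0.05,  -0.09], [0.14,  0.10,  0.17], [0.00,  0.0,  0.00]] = z@[[-0.04, -0.03, -0.05],[-0.0, -0.0, -0.00]]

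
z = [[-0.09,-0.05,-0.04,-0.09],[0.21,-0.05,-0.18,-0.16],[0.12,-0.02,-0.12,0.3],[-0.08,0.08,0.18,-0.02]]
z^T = [[-0.09, 0.21, 0.12, -0.08], [-0.05, -0.05, -0.02, 0.08], [-0.04, -0.18, -0.12, 0.18], [-0.09, -0.16, 0.3, -0.02]]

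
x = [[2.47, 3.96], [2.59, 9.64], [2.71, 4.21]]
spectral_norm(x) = 11.98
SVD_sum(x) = [[1.60, 4.28],[3.48, 9.31],[1.71, 4.58]] + [[0.87,-0.32], [-0.89,0.33], [1.00,-0.37]]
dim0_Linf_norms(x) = [2.71, 9.64]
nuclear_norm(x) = 13.68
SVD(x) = [[-0.38, 0.54],  [-0.83, -0.56],  [-0.41, 0.63]] @ diag([11.983107652875997, 1.7010382063859846]) @ [[-0.35, -0.94],[0.94, -0.35]]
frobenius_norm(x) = 12.10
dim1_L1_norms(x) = [6.43, 12.23, 6.92]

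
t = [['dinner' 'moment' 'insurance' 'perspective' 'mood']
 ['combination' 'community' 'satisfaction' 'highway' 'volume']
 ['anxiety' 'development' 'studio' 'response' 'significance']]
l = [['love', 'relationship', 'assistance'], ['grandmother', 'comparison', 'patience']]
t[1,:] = ['combination', 'community', 'satisfaction', 'highway', 'volume']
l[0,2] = 'assistance'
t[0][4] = 'mood'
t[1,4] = 'volume'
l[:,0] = ['love', 'grandmother']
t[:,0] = ['dinner', 'combination', 'anxiety']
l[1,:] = ['grandmother', 'comparison', 'patience']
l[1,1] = 'comparison'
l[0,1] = 'relationship'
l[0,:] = ['love', 'relationship', 'assistance']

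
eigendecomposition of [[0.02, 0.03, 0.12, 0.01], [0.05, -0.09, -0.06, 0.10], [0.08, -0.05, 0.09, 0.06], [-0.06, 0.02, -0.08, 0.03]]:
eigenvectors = [[-0.39+0.00j, 0.66+0.00j, (-0.29-0.15j), (-0.29+0.15j)], [0.85+0.00j, 0.68+0.00j, (0.43-0.05j), 0.43+0.05j], [(0.33+0j), (-0.29+0j), -0.32-0.15j, -0.32+0.15j], [(-0.08+0j), (0.11+0j), 0.76+0.00j, (0.76-0j)]]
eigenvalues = [(-0.15+0j), 0j, (0.1+0.03j), (0.1-0.03j)]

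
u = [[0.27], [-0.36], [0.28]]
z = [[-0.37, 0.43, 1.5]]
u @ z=[[-0.10, 0.12, 0.4], [0.13, -0.15, -0.54], [-0.1, 0.12, 0.42]]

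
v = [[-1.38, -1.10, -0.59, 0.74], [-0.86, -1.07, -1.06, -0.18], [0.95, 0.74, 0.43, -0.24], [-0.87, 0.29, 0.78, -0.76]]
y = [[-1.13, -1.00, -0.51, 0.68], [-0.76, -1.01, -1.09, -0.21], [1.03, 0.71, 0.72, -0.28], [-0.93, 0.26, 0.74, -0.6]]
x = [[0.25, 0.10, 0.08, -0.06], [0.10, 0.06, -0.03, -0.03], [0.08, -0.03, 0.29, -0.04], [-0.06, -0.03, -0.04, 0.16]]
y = v + x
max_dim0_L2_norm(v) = 2.07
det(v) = 0.01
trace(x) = 0.76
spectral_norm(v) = 2.84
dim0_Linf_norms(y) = [1.13, 1.01, 1.09, 0.68]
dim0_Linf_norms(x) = [0.25, 0.1, 0.29, 0.16]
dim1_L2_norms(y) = [1.73, 1.68, 1.47, 1.36]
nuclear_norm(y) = 5.04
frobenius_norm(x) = 0.47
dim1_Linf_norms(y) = [1.13, 1.09, 1.03, 0.93]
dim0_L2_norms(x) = [0.29, 0.12, 0.3, 0.18]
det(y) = -0.53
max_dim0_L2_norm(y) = 1.94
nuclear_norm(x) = 0.76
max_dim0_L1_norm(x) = 0.49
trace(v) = -2.78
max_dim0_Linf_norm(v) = 1.38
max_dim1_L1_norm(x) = 0.49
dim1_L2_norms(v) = [2.0, 1.74, 1.3, 1.42]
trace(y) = -2.02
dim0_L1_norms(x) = [0.49, 0.22, 0.44, 0.29]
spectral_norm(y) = 2.70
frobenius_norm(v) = 3.28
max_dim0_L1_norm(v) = 4.06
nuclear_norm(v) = 5.07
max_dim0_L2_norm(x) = 0.3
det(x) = 0.00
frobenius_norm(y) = 3.14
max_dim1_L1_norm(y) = 3.32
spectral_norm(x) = 0.38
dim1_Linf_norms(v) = [1.38, 1.07, 0.95, 0.87]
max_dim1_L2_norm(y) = 1.73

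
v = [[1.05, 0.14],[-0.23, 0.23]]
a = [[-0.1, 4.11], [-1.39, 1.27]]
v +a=[[0.95, 4.25],[-1.62, 1.50]]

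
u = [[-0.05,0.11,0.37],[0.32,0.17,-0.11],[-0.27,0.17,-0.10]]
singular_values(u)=[0.44, 0.37, 0.26]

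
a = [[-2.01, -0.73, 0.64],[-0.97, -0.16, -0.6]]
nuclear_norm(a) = 3.19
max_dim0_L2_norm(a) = 2.23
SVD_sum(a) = [[-2.07, -0.69, 0.35], [-0.81, -0.27, 0.14]] + [[0.06, -0.04, 0.29], [-0.16, 0.11, -0.74]]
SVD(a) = [[-0.93, -0.36], [-0.36, 0.93]] @ diag([2.374661313041043, 0.8185863719523973]) @ [[0.94,0.31,-0.16], [-0.21,0.14,-0.97]]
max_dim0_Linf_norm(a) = 2.01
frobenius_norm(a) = 2.51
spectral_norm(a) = 2.37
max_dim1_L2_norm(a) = 2.23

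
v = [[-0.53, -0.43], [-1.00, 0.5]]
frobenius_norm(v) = 1.31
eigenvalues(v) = [-0.85, 0.82]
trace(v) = -0.03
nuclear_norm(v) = 1.76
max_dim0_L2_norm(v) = 1.13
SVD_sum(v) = [[-0.37, 0.11], [-1.06, 0.31]] + [[-0.16, -0.54], [0.06, 0.19]]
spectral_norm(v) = 1.17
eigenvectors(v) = [[-0.8, 0.30], [-0.6, -0.95]]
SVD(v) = [[-0.33,-0.94], [-0.94,0.33]] @ diag([1.1665584667527757, 0.5957695390395624]) @ [[0.96, -0.28], [0.28, 0.96]]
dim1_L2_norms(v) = [0.68, 1.12]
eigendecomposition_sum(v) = [[-0.69, -0.22], [-0.51, -0.16]] + [[0.16, -0.21], [-0.49, 0.66]]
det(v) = -0.70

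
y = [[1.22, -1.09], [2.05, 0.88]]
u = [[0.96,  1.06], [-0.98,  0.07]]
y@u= [[2.24, 1.22], [1.11, 2.23]]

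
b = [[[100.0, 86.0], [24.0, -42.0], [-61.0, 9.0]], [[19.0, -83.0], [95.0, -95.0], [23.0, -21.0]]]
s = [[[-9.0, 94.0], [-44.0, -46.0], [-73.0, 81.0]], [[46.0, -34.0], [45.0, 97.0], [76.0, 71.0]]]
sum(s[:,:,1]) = 263.0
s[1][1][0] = 45.0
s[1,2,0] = 76.0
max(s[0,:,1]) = 94.0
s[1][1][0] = 45.0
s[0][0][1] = 94.0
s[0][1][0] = -44.0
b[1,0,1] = -83.0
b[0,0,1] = 86.0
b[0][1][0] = 24.0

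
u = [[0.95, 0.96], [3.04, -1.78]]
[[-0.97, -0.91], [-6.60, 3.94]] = u@[[-1.75, 0.47], [0.72, -1.41]]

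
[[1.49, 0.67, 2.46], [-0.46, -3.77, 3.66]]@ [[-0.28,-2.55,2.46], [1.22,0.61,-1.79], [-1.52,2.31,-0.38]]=[[-3.34, 2.29, 1.53],[-10.03, 7.33, 4.23]]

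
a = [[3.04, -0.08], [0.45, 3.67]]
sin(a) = [[0.10, 0.08], [-0.44, -0.51]]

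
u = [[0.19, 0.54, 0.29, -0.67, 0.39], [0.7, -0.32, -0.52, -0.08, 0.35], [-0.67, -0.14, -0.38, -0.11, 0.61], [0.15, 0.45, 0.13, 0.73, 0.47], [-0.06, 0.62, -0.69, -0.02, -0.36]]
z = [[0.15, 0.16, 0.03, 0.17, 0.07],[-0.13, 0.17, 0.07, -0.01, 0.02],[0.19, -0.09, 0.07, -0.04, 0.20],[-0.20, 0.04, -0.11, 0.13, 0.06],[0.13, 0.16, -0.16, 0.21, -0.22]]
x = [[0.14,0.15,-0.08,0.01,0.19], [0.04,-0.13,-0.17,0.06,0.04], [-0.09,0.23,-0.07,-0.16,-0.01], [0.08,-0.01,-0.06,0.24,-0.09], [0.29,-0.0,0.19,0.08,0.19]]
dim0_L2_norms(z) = [0.36, 0.3, 0.22, 0.3, 0.31]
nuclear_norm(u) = 5.00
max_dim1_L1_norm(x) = 0.75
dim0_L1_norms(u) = [1.77, 2.07, 2.01, 1.61, 2.18]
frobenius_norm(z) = 0.68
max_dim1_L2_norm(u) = 1.01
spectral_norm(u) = 1.01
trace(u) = -0.14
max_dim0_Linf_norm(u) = 0.73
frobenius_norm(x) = 0.68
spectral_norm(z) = 0.46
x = z @ u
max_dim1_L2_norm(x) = 0.4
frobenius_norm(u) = 2.23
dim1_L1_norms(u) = [2.08, 1.97, 1.91, 1.93, 1.75]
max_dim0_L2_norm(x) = 0.35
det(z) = 0.00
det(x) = -0.00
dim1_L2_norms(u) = [1.01, 1.0, 1.0, 1.0, 1.0]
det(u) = -1.00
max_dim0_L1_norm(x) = 0.64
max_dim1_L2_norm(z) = 0.4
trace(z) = 0.30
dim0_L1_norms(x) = [0.64, 0.52, 0.57, 0.55, 0.52]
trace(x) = 0.37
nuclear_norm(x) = 1.33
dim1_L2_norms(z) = [0.29, 0.23, 0.3, 0.27, 0.4]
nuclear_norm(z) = 1.32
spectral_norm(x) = 0.46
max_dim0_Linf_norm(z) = 0.22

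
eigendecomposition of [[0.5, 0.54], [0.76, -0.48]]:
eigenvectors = [[0.86,-0.38], [0.51,0.92]]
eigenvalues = [0.82, -0.8]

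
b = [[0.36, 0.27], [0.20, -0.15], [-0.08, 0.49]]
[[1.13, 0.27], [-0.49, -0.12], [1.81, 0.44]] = b@ [[0.34, 0.08], [3.74, 0.91]]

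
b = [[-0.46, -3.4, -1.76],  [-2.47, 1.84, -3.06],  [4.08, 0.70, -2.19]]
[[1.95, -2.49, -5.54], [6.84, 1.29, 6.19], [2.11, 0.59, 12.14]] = b @ [[-0.44, 0.02, 1.57], [0.35, 0.73, 2.38], [-1.67, 0.0, -1.86]]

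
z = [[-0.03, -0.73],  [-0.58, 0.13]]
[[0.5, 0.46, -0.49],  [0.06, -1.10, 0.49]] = z @ [[-0.26,1.74,-0.68], [-0.67,-0.7,0.70]]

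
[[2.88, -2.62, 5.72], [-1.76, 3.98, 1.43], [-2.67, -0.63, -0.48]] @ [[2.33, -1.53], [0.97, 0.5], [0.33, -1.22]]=[[6.06,  -12.69], [0.23,  2.94], [-6.99,  4.36]]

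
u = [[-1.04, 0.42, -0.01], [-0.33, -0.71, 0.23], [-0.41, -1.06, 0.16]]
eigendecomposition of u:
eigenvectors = [[(0.54+0j), (-0.23+0.12j), (-0.23-0.12j)], [0.41+0.00j, (-0.4+0.09j), (-0.4-0.09j)], [0.73+0.00j, -0.88+0.00j, (-0.88-0j)]]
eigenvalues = [(-0.74+0j), (-0.43+0.16j), (-0.43-0.16j)]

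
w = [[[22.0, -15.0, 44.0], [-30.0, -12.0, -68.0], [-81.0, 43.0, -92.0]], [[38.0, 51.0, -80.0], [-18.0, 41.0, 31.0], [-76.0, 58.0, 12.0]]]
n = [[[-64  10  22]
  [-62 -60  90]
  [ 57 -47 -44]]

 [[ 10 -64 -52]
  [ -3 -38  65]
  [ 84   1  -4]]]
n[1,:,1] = [-64, -38, 1]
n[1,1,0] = -3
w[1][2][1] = 58.0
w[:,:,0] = [[22.0, -30.0, -81.0], [38.0, -18.0, -76.0]]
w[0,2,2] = -92.0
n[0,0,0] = -64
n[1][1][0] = -3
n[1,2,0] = 84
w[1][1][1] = 41.0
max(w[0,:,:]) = 44.0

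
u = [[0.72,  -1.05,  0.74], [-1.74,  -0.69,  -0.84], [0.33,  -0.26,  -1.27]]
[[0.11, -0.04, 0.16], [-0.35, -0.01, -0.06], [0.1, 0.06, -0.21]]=u@[[0.21,  0.02,  -0.03], [0.02,  0.02,  -0.05], [-0.03,  -0.05,  0.17]]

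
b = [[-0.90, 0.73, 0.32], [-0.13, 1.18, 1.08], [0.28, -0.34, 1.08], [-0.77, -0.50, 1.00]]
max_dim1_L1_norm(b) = 2.39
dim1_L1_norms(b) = [1.95, 2.39, 1.7, 2.27]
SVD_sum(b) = [[-0.32, 0.35, 0.75], [-0.52, 0.57, 1.2], [-0.25, 0.27, 0.57], [-0.34, 0.37, 0.78]] + [[-0.06, 0.52, -0.27], [-0.05, 0.49, -0.26], [0.08, -0.73, 0.38], [0.08, -0.73, 0.38]] + [[-0.52, -0.14, -0.16], [0.44, 0.12, 0.14], [0.45, 0.12, 0.14], [-0.51, -0.14, -0.16]]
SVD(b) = [[-0.44, 0.41, -0.54], [-0.70, 0.39, 0.46], [-0.33, -0.58, 0.46], [-0.46, -0.58, -0.53]] @ diag([2.03148922826163, 1.4193069366904942, 1.040634102323777]) @ [[0.37, -0.40, -0.84],[-0.1, 0.88, -0.46],[0.93, 0.25, 0.29]]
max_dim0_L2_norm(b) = 1.85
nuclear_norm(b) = 4.49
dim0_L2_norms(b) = [1.22, 1.51, 1.85]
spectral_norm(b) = 2.03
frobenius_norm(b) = 2.69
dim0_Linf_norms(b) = [0.9, 1.18, 1.08]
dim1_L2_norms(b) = [1.2, 1.6, 1.17, 1.36]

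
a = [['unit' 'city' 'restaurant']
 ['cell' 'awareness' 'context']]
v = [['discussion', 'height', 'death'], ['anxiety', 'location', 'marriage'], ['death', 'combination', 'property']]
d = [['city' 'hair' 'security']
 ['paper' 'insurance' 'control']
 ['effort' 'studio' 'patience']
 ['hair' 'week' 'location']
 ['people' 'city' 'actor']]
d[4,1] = 'city'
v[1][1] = 'location'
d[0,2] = 'security'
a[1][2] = 'context'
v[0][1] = 'height'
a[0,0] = 'unit'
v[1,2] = 'marriage'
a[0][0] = 'unit'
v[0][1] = 'height'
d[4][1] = 'city'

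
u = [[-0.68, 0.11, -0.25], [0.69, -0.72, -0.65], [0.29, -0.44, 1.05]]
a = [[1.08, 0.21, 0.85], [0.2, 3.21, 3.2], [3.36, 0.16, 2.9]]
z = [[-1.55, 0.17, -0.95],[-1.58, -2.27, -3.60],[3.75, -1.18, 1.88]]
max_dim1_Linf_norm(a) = 3.36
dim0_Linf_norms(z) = [3.75, 2.27, 3.6]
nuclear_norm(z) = 8.99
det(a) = 2.50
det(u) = 0.63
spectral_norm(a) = 5.67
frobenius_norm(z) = 6.55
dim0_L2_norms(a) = [3.53, 3.22, 4.4]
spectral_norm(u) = 1.27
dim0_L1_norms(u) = [1.66, 1.27, 1.95]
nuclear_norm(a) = 8.98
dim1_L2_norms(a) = [1.39, 4.54, 4.44]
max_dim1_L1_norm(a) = 6.61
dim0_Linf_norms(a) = [3.36, 3.21, 3.2]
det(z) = 1.55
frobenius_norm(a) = 6.50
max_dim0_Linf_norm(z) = 3.75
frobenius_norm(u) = 1.83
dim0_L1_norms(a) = [4.64, 3.58, 6.95]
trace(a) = 7.19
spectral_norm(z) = 5.73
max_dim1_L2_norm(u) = 1.19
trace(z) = -1.94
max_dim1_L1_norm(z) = 7.45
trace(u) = -0.35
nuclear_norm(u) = 2.92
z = u @ a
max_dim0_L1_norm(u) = 1.95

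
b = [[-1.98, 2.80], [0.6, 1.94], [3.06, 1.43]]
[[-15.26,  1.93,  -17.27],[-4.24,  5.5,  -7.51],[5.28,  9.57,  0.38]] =b @ [[3.21,2.11,2.26], [-3.18,2.18,-4.57]]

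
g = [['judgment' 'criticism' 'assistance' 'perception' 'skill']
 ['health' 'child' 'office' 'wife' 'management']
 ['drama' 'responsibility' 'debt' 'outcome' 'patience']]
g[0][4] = 'skill'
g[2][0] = 'drama'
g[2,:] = ['drama', 'responsibility', 'debt', 'outcome', 'patience']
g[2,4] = 'patience'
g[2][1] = 'responsibility'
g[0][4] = 'skill'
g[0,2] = 'assistance'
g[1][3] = 'wife'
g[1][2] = 'office'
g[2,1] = 'responsibility'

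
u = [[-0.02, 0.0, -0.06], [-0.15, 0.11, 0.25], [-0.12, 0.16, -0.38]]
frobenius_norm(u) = 0.53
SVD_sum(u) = [[-0.01, 0.01, -0.06], [0.02, -0.04, 0.2], [-0.04, 0.08, -0.4]] + [[-0.0, 0.00, 0.0], [-0.17, 0.15, 0.05], [-0.08, 0.08, 0.02]] + [[-0.01, -0.01, -0.0], [-0.00, -0.00, -0.0], [0.00, 0.00, 0.00]]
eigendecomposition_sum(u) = [[0.01, -0.01, -0.01], [-0.16, 0.16, 0.08], [-0.05, 0.05, 0.03]] + [[-0.02, -0.00, 0.00],[-0.02, -0.0, 0.0],[-0.00, -0.0, 0.00]] + [[-0.01, 0.02, -0.06], [0.03, -0.05, 0.16], [-0.07, 0.11, -0.41]]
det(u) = 0.00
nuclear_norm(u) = 0.74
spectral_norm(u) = 0.47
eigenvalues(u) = [0.2, -0.03, -0.46]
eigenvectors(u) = [[-0.08, 0.73, 0.13],[0.96, 0.69, -0.37],[0.28, 0.06, 0.92]]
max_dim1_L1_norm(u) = 0.66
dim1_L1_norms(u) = [0.08, 0.51, 0.66]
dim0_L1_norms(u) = [0.29, 0.27, 0.69]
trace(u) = -0.29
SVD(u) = [[-0.13,-0.01,-0.99], [0.45,-0.89,-0.05], [-0.89,-0.45,0.12]] @ diag([0.46701190950352617, 0.2589268458026576, 0.01888822131798398]) @ [[0.09, -0.2, 0.98], [0.73, -0.66, -0.20], [0.68, 0.73, 0.09]]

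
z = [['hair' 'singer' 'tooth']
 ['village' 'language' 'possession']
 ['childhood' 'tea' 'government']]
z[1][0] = 'village'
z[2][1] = 'tea'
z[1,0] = 'village'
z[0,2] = 'tooth'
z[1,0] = 'village'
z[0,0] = 'hair'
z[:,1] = ['singer', 'language', 'tea']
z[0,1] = 'singer'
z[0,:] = ['hair', 'singer', 'tooth']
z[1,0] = 'village'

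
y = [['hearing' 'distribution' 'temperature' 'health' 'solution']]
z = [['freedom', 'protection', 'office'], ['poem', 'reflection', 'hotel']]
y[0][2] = 'temperature'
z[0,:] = ['freedom', 'protection', 'office']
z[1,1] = 'reflection'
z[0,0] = 'freedom'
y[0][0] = 'hearing'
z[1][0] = 'poem'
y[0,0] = 'hearing'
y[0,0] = 'hearing'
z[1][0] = 'poem'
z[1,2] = 'hotel'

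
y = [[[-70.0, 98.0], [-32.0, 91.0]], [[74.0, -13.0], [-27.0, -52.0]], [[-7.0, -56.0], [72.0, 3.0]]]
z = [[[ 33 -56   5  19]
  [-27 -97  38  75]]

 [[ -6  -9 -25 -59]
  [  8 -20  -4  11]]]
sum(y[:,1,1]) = 42.0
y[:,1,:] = [[-32.0, 91.0], [-27.0, -52.0], [72.0, 3.0]]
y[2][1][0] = 72.0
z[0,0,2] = 5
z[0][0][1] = -56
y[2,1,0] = 72.0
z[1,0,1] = -9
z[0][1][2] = 38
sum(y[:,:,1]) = 71.0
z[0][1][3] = 75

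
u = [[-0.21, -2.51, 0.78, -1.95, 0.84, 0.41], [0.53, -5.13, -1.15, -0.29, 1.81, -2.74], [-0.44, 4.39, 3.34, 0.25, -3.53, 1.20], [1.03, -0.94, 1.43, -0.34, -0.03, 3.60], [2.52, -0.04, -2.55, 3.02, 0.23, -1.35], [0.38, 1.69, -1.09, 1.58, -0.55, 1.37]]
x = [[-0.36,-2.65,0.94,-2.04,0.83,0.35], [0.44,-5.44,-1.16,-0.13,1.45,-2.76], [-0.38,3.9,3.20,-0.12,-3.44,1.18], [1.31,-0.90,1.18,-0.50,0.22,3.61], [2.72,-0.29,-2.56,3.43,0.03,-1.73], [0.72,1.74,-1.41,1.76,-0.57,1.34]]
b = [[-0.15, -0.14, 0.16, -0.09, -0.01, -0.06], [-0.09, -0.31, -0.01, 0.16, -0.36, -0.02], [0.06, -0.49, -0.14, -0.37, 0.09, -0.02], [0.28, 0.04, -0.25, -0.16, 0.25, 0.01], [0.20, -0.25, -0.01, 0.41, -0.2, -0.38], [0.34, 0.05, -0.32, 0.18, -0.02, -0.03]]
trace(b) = -0.99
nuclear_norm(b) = 2.49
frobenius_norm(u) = 12.03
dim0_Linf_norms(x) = [2.72, 5.44, 3.2, 3.43, 3.44, 3.61]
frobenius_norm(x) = 12.23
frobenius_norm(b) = 1.30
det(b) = -0.00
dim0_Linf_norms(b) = [0.34, 0.49, 0.32, 0.41, 0.36, 0.38]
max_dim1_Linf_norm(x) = 5.44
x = u + b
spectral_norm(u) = 9.37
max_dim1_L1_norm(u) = 13.15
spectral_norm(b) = 0.81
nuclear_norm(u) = 22.52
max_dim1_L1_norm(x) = 12.22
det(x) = 115.32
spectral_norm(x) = 9.14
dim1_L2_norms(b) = [0.28, 0.51, 0.64, 0.48, 0.67, 0.5]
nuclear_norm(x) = 23.28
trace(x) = -1.73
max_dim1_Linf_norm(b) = 0.49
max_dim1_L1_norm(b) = 1.45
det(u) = 94.71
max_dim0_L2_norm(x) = 7.47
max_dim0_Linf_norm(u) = 5.13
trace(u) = -0.74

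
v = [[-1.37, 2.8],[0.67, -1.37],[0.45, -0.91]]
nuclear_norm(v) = 3.62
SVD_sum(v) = [[-1.37, 2.8], [0.67, -1.37], [0.45, -0.91]] + [[0.0,0.00], [-0.00,-0.00], [0.0,0.0]]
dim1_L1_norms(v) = [4.17, 2.04, 1.36]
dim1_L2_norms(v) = [3.12, 1.53, 1.02]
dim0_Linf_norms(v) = [1.37, 2.8]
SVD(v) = [[-0.86, 0.22], [0.42, -0.18], [0.28, 0.96]] @ diag([3.615699499461775, 0.004138791112415062]) @ [[0.44, -0.9], [0.90, 0.44]]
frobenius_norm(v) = 3.62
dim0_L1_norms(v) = [2.49, 5.08]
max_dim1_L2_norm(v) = 3.12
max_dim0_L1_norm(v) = 5.08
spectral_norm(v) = 3.62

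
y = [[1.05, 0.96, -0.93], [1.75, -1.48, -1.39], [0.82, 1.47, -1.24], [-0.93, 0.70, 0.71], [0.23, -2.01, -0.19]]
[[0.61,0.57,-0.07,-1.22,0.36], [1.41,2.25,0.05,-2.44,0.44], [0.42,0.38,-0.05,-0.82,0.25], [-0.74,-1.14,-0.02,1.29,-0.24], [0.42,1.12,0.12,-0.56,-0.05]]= y@ [[0.65, 0.5, -0.1, -1.34, 0.42], [-0.13, -0.45, -0.06, 0.13, 0.06], [-0.06, -0.51, -0.1, -0.07, 0.15]]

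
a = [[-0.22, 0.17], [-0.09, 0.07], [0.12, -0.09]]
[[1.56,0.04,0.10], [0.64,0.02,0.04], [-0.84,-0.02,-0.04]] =a @[[-5.06, -0.55, 3.21], [2.61, -0.47, 4.75]]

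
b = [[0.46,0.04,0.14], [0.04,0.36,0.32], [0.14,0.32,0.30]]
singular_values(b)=[0.71, 0.41, 0.0]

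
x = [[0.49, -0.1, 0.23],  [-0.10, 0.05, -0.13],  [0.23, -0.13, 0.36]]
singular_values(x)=[0.7, 0.2, 0.0]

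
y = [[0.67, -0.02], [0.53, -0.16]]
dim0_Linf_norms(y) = [0.67, 0.16]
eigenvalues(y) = [0.66, -0.15]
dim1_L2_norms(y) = [0.67, 0.55]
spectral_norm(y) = 0.86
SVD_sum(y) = [[0.66, -0.09], [0.54, -0.07]] + [[0.01, 0.07], [-0.01, -0.09]]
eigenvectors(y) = [[0.84, 0.02], [0.54, 1.0]]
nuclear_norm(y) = 0.97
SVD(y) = [[-0.77,-0.63], [-0.63,0.77]] @ diag([0.8621164869702855, 0.11204982326631861]) @ [[-0.99, 0.14],[-0.14, -0.99]]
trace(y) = 0.51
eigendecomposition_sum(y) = [[0.67,  -0.02],[0.43,  -0.01]] + [[0.0, -0.0], [0.10, -0.15]]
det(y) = -0.10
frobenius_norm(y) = 0.87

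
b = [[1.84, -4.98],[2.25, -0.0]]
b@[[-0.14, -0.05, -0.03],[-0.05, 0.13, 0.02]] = [[-0.01,-0.74,-0.15], [-0.32,-0.11,-0.07]]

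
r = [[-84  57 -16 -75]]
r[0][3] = -75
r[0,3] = -75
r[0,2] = -16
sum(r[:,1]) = 57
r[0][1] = 57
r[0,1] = 57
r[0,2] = -16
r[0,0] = -84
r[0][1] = 57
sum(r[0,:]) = -118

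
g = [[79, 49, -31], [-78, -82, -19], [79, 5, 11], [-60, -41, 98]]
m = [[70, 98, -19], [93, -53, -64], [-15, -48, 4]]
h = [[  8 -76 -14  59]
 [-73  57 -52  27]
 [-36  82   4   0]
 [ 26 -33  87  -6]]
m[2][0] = -15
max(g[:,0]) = 79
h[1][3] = 27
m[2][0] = -15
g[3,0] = -60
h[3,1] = -33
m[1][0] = 93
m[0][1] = 98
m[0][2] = -19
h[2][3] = 0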